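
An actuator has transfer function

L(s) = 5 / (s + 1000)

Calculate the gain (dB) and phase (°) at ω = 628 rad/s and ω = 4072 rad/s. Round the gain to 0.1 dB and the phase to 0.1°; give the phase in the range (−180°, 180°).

ω = 628: -47.5 dB, -32.1°; ω = 4072: -58.5 dB, -76.2°

At s = jω = j628:
pole (s+1000): 1000 + j628 → |·| = √(1000²+628²) = √1394384 ≈ 1180.8, ∠ = arctan(628/1000) ≈ 32.13°
|L| = 5 / 1180.8 ≈ 0.0042344
Gain = 20 log₁₀(0.0042344) ≈ -47.46 dB
∠L = 0.00° − 32.13° = -32.13°

At s = jω = j4072:
pole (s+1000): 1000 + j4072 → |·| = √(1000²+4072²) = √17581184 ≈ 4193, ∠ = arctan(4072/1000) ≈ 76.20°
|L| = 5 / 4193 ≈ 0.0011925
Gain = 20 log₁₀(0.0011925) ≈ -58.47 dB
∠L = 0.00° − 76.20° = -76.20°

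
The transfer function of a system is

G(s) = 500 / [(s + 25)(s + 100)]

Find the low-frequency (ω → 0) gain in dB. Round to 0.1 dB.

G(0) = 500 / (25·100) = 0.2
20 log₁₀(0.2) ≈ -13.98 dB

-14.0 dB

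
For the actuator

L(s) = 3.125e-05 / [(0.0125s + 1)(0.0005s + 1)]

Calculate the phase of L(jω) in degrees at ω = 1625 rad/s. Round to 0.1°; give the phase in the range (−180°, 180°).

At ω = 1625 rad/s:
pole (1 + j1625·0.0125) = 1 + j20.3125 → |·| ≈ 20.337, ∠ ≈ 87.18°
pole (1 + j1625·0.0005) = 1 + j0.8125 → |·| ≈ 1.2885, ∠ ≈ 39.09°
∠L = (0°) − (87.18° + 39.09°) = -126.27°

-126.3°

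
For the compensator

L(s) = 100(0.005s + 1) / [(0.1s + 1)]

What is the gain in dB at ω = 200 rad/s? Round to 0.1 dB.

At ω = 200 rad/s:
zero (1 + j200·0.005) = 1 + j1 → |·| ≈ 1.4142, ∠ ≈ 45.00°
pole (1 + j200·0.1) = 1 + j20 → |·| ≈ 20.025, ∠ ≈ 87.14°
|L| = 100 · 1.4142 / (20.025) ≈ 7.0622
Gain = 20 log₁₀(7.0622) ≈ 16.98 dB

17.0 dB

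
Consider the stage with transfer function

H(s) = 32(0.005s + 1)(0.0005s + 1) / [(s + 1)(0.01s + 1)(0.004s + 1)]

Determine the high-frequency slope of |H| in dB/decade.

Each pole contributes −20 dB/decade at high frequency; each zero contributes +20 dB/decade.
Net: 2 zero(s) − 3 pole(s) → -20 dB/decade.

-20 dB/decade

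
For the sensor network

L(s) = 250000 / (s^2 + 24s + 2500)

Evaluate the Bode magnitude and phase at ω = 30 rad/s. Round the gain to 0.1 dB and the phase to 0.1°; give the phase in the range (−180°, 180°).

43.1 dB, -24.2°

At s = jω = j30:
quadratic: (j30)² + 24·j30 + 2500 = 1600 + j720 → |·| ≈ 1754.5, ∠ ≈ 24.23°
|L| = 250000 / 1754.5 ≈ 142.49
Gain = 20 log₁₀(142.49) ≈ 43.08 dB
∠L = 0.00° − 24.23° = -24.23°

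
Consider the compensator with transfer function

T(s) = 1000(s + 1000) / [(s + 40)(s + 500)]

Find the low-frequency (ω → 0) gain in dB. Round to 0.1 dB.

T(0) = 1000·1000 / (40·500) = 50
20 log₁₀(50) ≈ 33.98 dB

34.0 dB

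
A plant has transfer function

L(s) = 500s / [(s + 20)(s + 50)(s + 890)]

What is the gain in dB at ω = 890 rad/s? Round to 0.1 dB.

-67.0 dB

At s = jω = j890:
zero at origin: s = j890 → |·| = 890, ∠ = 90.00°
pole (s+20): 20 + j890 → |·| = √(20²+890²) = √792500 ≈ 890.22, ∠ = arctan(890/20) ≈ 88.71°
pole (s+50): 50 + j890 → |·| = √(50²+890²) = √794600 ≈ 891.4, ∠ = arctan(890/50) ≈ 86.78°
pole (s+890): 890 + j890 → |·| = √(890²+890²) = √1584200 ≈ 1258.7, ∠ = arctan(890/890) ≈ 45.00°
|L| = 500 · 890 / 9.9883e+08 ≈ 0.00044552
Gain = 20 log₁₀(0.00044552) ≈ -67.02 dB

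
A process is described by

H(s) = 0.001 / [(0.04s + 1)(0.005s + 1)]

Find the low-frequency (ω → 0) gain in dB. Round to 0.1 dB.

H(0) = 0.001 · 1 / 1 = 0.001
20 log₁₀(0.001) ≈ -60.00 dB

-60.0 dB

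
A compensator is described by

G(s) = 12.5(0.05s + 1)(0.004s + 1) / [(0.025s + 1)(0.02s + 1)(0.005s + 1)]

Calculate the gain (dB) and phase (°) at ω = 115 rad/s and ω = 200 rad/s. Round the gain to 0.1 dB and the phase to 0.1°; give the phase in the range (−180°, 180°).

At ω = 115 rad/s:
zero (1 + j115·0.05) = 1 + j5.75 → |·| ≈ 5.8363, ∠ ≈ 80.13°
zero (1 + j115·0.004) = 1 + j0.46 → |·| ≈ 1.1007, ∠ ≈ 24.70°
pole (1 + j115·0.025) = 1 + j2.875 → |·| ≈ 3.0439, ∠ ≈ 70.82°
pole (1 + j115·0.02) = 1 + j2.3 → |·| ≈ 2.508, ∠ ≈ 66.50°
pole (1 + j115·0.005) = 1 + j0.575 → |·| ≈ 1.1535, ∠ ≈ 29.90°
|G| = 12.5 · 5.8363 · 1.1007 / (3.0439 · 2.508 · 1.1535) ≈ 9.1189
Gain = 20 log₁₀(9.1189) ≈ 19.20 dB
∠G = (80.13° + 24.70°) − (70.82° + 66.50° + 29.90°) = -62.39°

At ω = 200 rad/s:
zero (1 + j200·0.05) = 1 + j10 → |·| ≈ 10.05, ∠ ≈ 84.29°
zero (1 + j200·0.004) = 1 + j0.8 → |·| ≈ 1.2806, ∠ ≈ 38.66°
pole (1 + j200·0.025) = 1 + j5 → |·| ≈ 5.099, ∠ ≈ 78.69°
pole (1 + j200·0.02) = 1 + j4 → |·| ≈ 4.1231, ∠ ≈ 75.96°
pole (1 + j200·0.005) = 1 + j1 → |·| ≈ 1.4142, ∠ ≈ 45.00°
|G| = 12.5 · 10.05 · 1.2806 / (5.099 · 4.1231 · 1.4142) ≈ 5.4109
Gain = 20 log₁₀(5.4109) ≈ 14.67 dB
∠G = (84.29° + 38.66°) − (78.69° + 75.96° + 45.00°) = -76.70°

ω = 115: 19.2 dB, -62.4°; ω = 200: 14.7 dB, -76.7°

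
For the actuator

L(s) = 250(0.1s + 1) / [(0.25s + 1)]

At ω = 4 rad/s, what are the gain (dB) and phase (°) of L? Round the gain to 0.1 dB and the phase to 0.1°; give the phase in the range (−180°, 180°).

45.6 dB, -23.2°

At ω = 4 rad/s:
zero (1 + j4·0.1) = 1 + j0.4 → |·| ≈ 1.077, ∠ ≈ 21.80°
pole (1 + j4·0.25) = 1 + j1 → |·| ≈ 1.4142, ∠ ≈ 45.00°
|L| = 250 · 1.077 / (1.4142) ≈ 190.39
Gain = 20 log₁₀(190.39) ≈ 45.59 dB
∠L = (21.80°) − (45.00°) = -23.20°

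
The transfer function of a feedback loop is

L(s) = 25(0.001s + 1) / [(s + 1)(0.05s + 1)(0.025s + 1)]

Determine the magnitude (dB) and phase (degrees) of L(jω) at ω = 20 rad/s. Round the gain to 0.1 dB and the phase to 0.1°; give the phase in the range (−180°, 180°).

-2.1 dB, -157.6°

At ω = 20 rad/s:
zero (1 + j20·0.001) = 1 + j0.02 → |·| ≈ 1.0002, ∠ ≈ 1.15°
pole (1 + j20·1) = 1 + j20 → |·| ≈ 20.025, ∠ ≈ 87.14°
pole (1 + j20·0.05) = 1 + j1 → |·| ≈ 1.4142, ∠ ≈ 45.00°
pole (1 + j20·0.025) = 1 + j0.5 → |·| ≈ 1.118, ∠ ≈ 26.57°
|L| = 25 · 1.0002 / (20.025 · 1.4142 · 1.118) ≈ 0.78977
Gain = 20 log₁₀(0.78977) ≈ -2.05 dB
∠L = (1.15°) − (87.14° + 45.00° + 26.57°) = -157.56°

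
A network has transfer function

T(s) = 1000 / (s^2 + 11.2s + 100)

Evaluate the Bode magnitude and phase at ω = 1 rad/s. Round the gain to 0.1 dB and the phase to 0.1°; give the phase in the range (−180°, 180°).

20.0 dB, -6.5°

At s = jω = j1:
quadratic: (j1)² + 11.2·j1 + 100 = 99 + j11.2 → |·| ≈ 99.632, ∠ ≈ 6.45°
|T| = 1000 / 99.632 ≈ 10.037
Gain = 20 log₁₀(10.037) ≈ 20.03 dB
∠T = 0.00° − 6.45° = -6.45°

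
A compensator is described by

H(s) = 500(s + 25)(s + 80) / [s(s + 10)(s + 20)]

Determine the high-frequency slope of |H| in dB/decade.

Each pole contributes −20 dB/decade at high frequency; each zero contributes +20 dB/decade.
Net: 2 zero(s) − 3 pole(s) → -20 dB/decade.

-20 dB/decade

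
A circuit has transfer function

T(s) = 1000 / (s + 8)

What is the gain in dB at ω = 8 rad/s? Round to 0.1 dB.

38.9 dB

At s = jω = j8:
pole (s+8): 8 + j8 → |·| = √(8²+8²) = √128 ≈ 11.314, ∠ = arctan(8/8) ≈ 45.00°
|T| = 1000 / 11.314 ≈ 88.386
Gain = 20 log₁₀(88.386) ≈ 38.93 dB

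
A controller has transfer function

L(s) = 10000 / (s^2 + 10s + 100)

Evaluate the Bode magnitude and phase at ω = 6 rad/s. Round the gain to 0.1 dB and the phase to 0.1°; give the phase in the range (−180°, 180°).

41.1 dB, -43.2°

At s = jω = j6:
quadratic: (j6)² + 10·j6 + 100 = 64 + j60 → |·| ≈ 87.727, ∠ ≈ 43.15°
|L| = 10000 / 87.727 ≈ 113.99
Gain = 20 log₁₀(113.99) ≈ 41.14 dB
∠L = 0.00° − 43.15° = -43.15°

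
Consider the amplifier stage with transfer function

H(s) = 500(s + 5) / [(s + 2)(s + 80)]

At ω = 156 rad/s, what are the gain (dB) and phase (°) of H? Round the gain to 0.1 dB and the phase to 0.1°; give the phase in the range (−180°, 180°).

9.1 dB, -64.0°

At s = jω = j156:
zero (s+5): 5 + j156 → |·| = √(5²+156²) = √24361 ≈ 156.08, ∠ = arctan(156/5) ≈ 88.16°
pole (s+2): 2 + j156 → |·| = √(2²+156²) = √24340 ≈ 156.01, ∠ = arctan(156/2) ≈ 89.27°
pole (s+80): 80 + j156 → |·| = √(80²+156²) = √30736 ≈ 175.32, ∠ = arctan(156/80) ≈ 62.85°
|H| = 500 · 156.08 / 27352 ≈ 2.8532
Gain = 20 log₁₀(2.8532) ≈ 9.11 dB
∠H = 88.16° − 152.12° = -63.96°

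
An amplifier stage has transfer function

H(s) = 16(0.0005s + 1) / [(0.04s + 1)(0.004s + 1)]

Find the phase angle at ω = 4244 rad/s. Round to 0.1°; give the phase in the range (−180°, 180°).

At ω = 4244 rad/s:
zero (1 + j4244·0.0005) = 1 + j2.122 → |·| ≈ 2.3458, ∠ ≈ 64.77°
pole (1 + j4244·0.04) = 1 + j169.76 → |·| ≈ 169.76, ∠ ≈ 89.66°
pole (1 + j4244·0.004) = 1 + j16.976 → |·| ≈ 17.005, ∠ ≈ 86.63°
∠H = (64.77°) − (89.66° + 86.63°) = -111.52°

-111.5°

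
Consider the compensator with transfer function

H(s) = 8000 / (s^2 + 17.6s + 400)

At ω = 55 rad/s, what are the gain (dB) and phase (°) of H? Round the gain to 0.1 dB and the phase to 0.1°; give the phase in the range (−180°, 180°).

At s = jω = j55:
quadratic: (j55)² + 17.6·j55 + 400 = -2625 + j968 → |·| ≈ 2797.8, ∠ ≈ 159.76°
|H| = 8000 / 2797.8 ≈ 2.8594
Gain = 20 log₁₀(2.8594) ≈ 9.13 dB
∠H = 0.00° − 159.76° = -159.76°

9.1 dB, -159.8°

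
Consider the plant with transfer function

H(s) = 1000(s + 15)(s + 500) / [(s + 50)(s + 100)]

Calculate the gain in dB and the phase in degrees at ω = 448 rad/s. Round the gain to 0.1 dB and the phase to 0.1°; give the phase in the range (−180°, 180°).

At s = jω = j448:
zero (s+15): 15 + j448 → |·| = √(15²+448²) = √200929 ≈ 448.25, ∠ = arctan(448/15) ≈ 88.08°
zero (s+500): 500 + j448 → |·| = √(500²+448²) = √450704 ≈ 671.34, ∠ = arctan(448/500) ≈ 41.86°
pole (s+50): 50 + j448 → |·| = √(50²+448²) = √203204 ≈ 450.78, ∠ = arctan(448/50) ≈ 83.63°
pole (s+100): 100 + j448 → |·| = √(100²+448²) = √210704 ≈ 459.03, ∠ = arctan(448/100) ≈ 77.42°
|H| = 1000 · 3.0093e+05 / 2.0692e+05 ≈ 1454.3
Gain = 20 log₁₀(1454.3) ≈ 63.25 dB
∠H = 129.94° − 161.05° = -31.11°

63.3 dB, -31.1°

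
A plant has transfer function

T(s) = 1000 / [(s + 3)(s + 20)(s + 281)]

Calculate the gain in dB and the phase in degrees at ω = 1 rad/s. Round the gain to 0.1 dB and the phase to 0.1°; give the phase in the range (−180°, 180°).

-25.0 dB, -21.5°

At s = jω = j1:
pole (s+3): 3 + j1 → |·| = √(3²+1²) = √10 ≈ 3.1623, ∠ = arctan(1/3) ≈ 18.43°
pole (s+20): 20 + j1 → |·| = √(20²+1²) = √401 ≈ 20.025, ∠ = arctan(1/20) ≈ 2.86°
pole (s+281): 281 + j1 → |·| = √(281²+1²) = √78962 ≈ 281, ∠ = arctan(1/281) ≈ 0.20°
|T| = 1000 / 17794 ≈ 0.056199
Gain = 20 log₁₀(0.056199) ≈ -25.01 dB
∠T = 0.00° − 21.49° = -21.49°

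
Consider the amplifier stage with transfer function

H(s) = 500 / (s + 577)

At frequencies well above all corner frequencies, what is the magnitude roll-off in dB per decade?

-20 dB/decade

Each pole contributes −20 dB/decade at high frequency; each zero contributes +20 dB/decade.
Net: 0 zero(s) − 1 pole(s) → -20 dB/decade.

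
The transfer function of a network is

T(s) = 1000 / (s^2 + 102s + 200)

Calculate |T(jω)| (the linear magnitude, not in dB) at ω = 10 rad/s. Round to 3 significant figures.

0.976

Substitute s = j10:
Numerator: 1000 = 1000 + j0
Denominator: (j10)^2 + 102(j10) + 200 = 100 + j1020
|N| = √(1000² + 0²) ≈ 1000, ∠N ≈ 0.00°
|D| = √(100² + 1020²) ≈ 1024.9, ∠D ≈ 84.40°
|T| = 1000 / 1024.9 ≈ 0.9757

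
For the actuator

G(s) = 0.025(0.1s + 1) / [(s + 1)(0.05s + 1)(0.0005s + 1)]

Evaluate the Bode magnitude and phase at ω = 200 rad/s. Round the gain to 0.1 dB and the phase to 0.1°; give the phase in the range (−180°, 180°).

-72.1 dB, -92.6°

At ω = 200 rad/s:
zero (1 + j200·0.1) = 1 + j20 → |·| ≈ 20.025, ∠ ≈ 87.14°
pole (1 + j200·1) = 1 + j200 → |·| ≈ 200, ∠ ≈ 89.71°
pole (1 + j200·0.05) = 1 + j10 → |·| ≈ 10.05, ∠ ≈ 84.29°
pole (1 + j200·0.0005) = 1 + j0.1 → |·| ≈ 1.005, ∠ ≈ 5.71°
|G| = 0.025 · 20.025 / (200 · 10.05 · 1.005) ≈ 0.00024783
Gain = 20 log₁₀(0.00024783) ≈ -72.12 dB
∠G = (87.14°) − (89.71° + 84.29° + 5.71°) = -92.57°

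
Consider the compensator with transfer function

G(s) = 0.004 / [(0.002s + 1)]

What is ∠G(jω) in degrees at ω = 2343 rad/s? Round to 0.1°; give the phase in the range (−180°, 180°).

-78.0°

At ω = 2343 rad/s:
pole (1 + j2343·0.002) = 1 + j4.686 → |·| ≈ 4.7915, ∠ ≈ 77.95°
∠G = (0°) − (77.95°) = -77.95°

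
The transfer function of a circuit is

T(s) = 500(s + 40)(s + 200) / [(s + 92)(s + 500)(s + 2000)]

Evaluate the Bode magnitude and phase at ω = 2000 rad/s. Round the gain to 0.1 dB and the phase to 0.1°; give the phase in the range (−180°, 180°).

At s = jω = j2000:
zero (s+40): 40 + j2000 → |·| = √(40²+2000²) = √4001600 ≈ 2000.4, ∠ = arctan(2000/40) ≈ 88.85°
zero (s+200): 200 + j2000 → |·| = √(200²+2000²) = √4040000 ≈ 2010, ∠ = arctan(2000/200) ≈ 84.29°
pole (s+92): 92 + j2000 → |·| = √(92²+2000²) = √4008464 ≈ 2002.1, ∠ = arctan(2000/92) ≈ 87.37°
pole (s+500): 500 + j2000 → |·| = √(500²+2000²) = √4250000 ≈ 2061.6, ∠ = arctan(2000/500) ≈ 75.96°
pole (s+2000): 2000 + j2000 → |·| = √(2000²+2000²) = √8000000 ≈ 2828.4, ∠ = arctan(2000/2000) ≈ 45.00°
|T| = 500 · 4.0208e+06 / 1.1674e+10 ≈ 0.17221
Gain = 20 log₁₀(0.17221) ≈ -15.28 dB
∠T = 173.14° − 208.33° = -35.19°

-15.3 dB, -35.2°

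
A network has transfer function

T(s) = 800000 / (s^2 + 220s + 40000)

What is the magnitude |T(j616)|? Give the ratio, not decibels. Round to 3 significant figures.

At s = jω = j616:
quadratic: (j616)² + 220·j616 + 40000 = -339456 + j135520 → |·| ≈ 3.6551e+05, ∠ ≈ 158.24°
|T| = 800000 / 3.6551e+05 ≈ 2.1887

2.19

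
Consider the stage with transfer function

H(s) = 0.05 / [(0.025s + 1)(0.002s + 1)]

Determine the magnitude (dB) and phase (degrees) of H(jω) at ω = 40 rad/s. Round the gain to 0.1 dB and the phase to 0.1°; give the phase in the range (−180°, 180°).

At ω = 40 rad/s:
pole (1 + j40·0.025) = 1 + j1 → |·| ≈ 1.4142, ∠ ≈ 45.00°
pole (1 + j40·0.002) = 1 + j0.08 → |·| ≈ 1.0032, ∠ ≈ 4.57°
|H| = 0.05 · 1 / (1.4142 · 1.0032) ≈ 0.035243
Gain = 20 log₁₀(0.035243) ≈ -29.06 dB
∠H = (0°) − (45.00° + 4.57°) = -49.57°

-29.1 dB, -49.6°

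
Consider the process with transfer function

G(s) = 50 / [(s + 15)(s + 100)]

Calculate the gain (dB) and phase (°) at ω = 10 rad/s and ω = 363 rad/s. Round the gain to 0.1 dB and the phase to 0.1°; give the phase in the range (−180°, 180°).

ω = 10: -31.2 dB, -39.4°; ω = 363: -68.7 dB, -162.2°

At s = jω = j10:
pole (s+15): 15 + j10 → |·| = √(15²+10²) = √325 ≈ 18.028, ∠ = arctan(10/15) ≈ 33.69°
pole (s+100): 100 + j10 → |·| = √(100²+10²) = √10100 ≈ 100.5, ∠ = arctan(10/100) ≈ 5.71°
|G| = 50 / 1811.8 ≈ 0.027597
Gain = 20 log₁₀(0.027597) ≈ -31.18 dB
∠G = 0.00° − 39.40° = -39.40°

At s = jω = j363:
pole (s+15): 15 + j363 → |·| = √(15²+363²) = √131994 ≈ 363.31, ∠ = arctan(363/15) ≈ 87.63°
pole (s+100): 100 + j363 → |·| = √(100²+363²) = √141769 ≈ 376.52, ∠ = arctan(363/100) ≈ 74.60°
|G| = 50 / 1.3679e+05 ≈ 0.00036552
Gain = 20 log₁₀(0.00036552) ≈ -68.74 dB
∠G = 0.00° − 162.23° = -162.23°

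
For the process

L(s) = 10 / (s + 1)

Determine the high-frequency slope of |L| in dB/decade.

Each pole contributes −20 dB/decade at high frequency; each zero contributes +20 dB/decade.
Net: 0 zero(s) − 1 pole(s) → -20 dB/decade.

-20 dB/decade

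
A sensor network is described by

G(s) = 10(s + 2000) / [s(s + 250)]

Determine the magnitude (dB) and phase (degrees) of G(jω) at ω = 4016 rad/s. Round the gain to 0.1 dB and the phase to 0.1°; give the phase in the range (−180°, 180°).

At s = jω = j4016:
zero (s+2000): 2000 + j4016 → |·| = √(2000²+4016²) = √20128256 ≈ 4486.5, ∠ = arctan(4016/2000) ≈ 63.53°
pole (s+250): 250 + j4016 → |·| = √(250²+4016²) = √16190756 ≈ 4023.8, ∠ = arctan(4016/250) ≈ 86.44°
pole at origin: |s| = 4016, ∠ = 90.00° (in denominator)
|G| = 10 · 4486.5 / 1.616e+07 ≈ 0.0027763
Gain = 20 log₁₀(0.0027763) ≈ -51.13 dB
∠G = 63.53° − 176.44° = -112.91°

-51.1 dB, -112.9°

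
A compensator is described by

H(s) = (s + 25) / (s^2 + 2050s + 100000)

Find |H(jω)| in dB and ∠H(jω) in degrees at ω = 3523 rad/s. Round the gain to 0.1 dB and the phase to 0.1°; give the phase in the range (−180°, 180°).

Substitute s = j3523:
Numerator: (j3523) + 25 = 25 + j3523
Denominator: (j3523)^2 + 2050(j3523) + 100000 = -12311529 + j7222150
|N| = √(25² + 3523²) ≈ 3523.1, ∠N ≈ 89.59°
|D| = √(12311529² + 7222150²) ≈ 1.4274e+07, ∠D ≈ 149.60°
|H| = 3523.1 / 1.4274e+07 ≈ 0.00024682
Gain = 20 log₁₀(0.00024682) ≈ -72.15 dB
∠H = 89.59° − 149.60° = -60.01°

-72.2 dB, -60.0°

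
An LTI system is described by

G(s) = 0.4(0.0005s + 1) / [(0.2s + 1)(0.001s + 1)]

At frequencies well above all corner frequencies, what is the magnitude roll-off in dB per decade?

-20 dB/decade

Each pole contributes −20 dB/decade at high frequency; each zero contributes +20 dB/decade.
Net: 1 zero(s) − 2 pole(s) → -20 dB/decade.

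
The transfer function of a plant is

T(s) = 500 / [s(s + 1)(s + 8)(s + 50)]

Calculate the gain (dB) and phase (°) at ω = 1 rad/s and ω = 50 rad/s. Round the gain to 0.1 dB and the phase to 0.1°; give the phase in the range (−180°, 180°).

At s = jω = j1:
pole (s+1): 1 + j1 → |·| = √(1²+1²) = √2 ≈ 1.4142, ∠ = arctan(1/1) ≈ 45.00°
pole (s+8): 8 + j1 → |·| = √(8²+1²) = √65 ≈ 8.0623, ∠ = arctan(1/8) ≈ 7.13°
pole (s+50): 50 + j1 → |·| = √(50²+1²) = √2501 ≈ 50.01, ∠ = arctan(1/50) ≈ 1.15°
pole at origin: |s| = 1, ∠ = 90.00° (in denominator)
|T| = 500 / 570.2 ≈ 0.87689
Gain = 20 log₁₀(0.87689) ≈ -1.14 dB
∠T = 0.00° − 143.28° = -143.28°

At s = jω = j50:
pole (s+1): 1 + j50 → |·| = √(1²+50²) = √2501 ≈ 50.01, ∠ = arctan(50/1) ≈ 88.85°
pole (s+8): 8 + j50 → |·| = √(8²+50²) = √2564 ≈ 50.636, ∠ = arctan(50/8) ≈ 80.91°
pole (s+50): 50 + j50 → |·| = √(50²+50²) = √5000 ≈ 70.711, ∠ = arctan(50/50) ≈ 45.00°
pole at origin: |s| = 50, ∠ = 90.00° (in denominator)
|T| = 500 / 8.9531e+06 ≈ 5.5847e-05
Gain = 20 log₁₀(5.5847e-05) ≈ -85.06 dB
∠T = 0.00° − 304.76° = -304.76° ≡ 55.24° (principal value)

ω = 1: -1.1 dB, -143.3°; ω = 50: -85.1 dB, 55.2°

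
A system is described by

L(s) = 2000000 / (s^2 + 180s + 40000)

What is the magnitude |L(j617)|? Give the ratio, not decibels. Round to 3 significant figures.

5.58

At s = jω = j617:
quadratic: (j617)² + 180·j617 + 40000 = -340689 + j111060 → |·| ≈ 3.5833e+05, ∠ ≈ 161.94°
|L| = 2000000 / 3.5833e+05 ≈ 5.5814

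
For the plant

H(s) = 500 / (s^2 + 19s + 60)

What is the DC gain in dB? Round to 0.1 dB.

18.4 dB

H(0) = 500 / 60 ≈ 8.3333
20 log₁₀(8.3333) ≈ 18.42 dB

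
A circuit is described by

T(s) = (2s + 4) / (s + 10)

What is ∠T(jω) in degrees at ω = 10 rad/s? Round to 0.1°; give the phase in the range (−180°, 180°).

33.7°

Substitute s = j10:
Numerator: 2(j10) + 4 = 4 + j20
Denominator: (j10) + 10 = 10 + j10
|N| = √(4² + 20²) ≈ 20.396, ∠N ≈ 78.69°
|D| = √(10² + 10²) ≈ 14.142, ∠D ≈ 45.00°
∠T = 78.69° − 45.00° = 33.69°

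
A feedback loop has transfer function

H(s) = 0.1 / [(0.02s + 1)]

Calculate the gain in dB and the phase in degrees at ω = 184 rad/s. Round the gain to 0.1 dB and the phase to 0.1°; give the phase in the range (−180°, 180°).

At ω = 184 rad/s:
pole (1 + j184·0.02) = 1 + j3.68 → |·| ≈ 3.8134, ∠ ≈ 74.80°
|H| = 0.1 · 1 / (3.8134) ≈ 0.026223
Gain = 20 log₁₀(0.026223) ≈ -31.63 dB
∠H = (0°) − (74.80°) = -74.80°

-31.6 dB, -74.8°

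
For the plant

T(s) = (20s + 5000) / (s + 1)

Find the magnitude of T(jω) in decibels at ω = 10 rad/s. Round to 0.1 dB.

53.9 dB

Substitute s = j10:
Numerator: 20(j10) + 5000 = 5000 + j200
Denominator: (j10) + 1 = 1 + j10
|N| = √(5000² + 200²) ≈ 5004, ∠N ≈ 2.29°
|D| = √(1² + 10²) ≈ 10.05, ∠D ≈ 84.29°
|T| = 5004 / 10.05 ≈ 497.91
Gain = 20 log₁₀(497.91) ≈ 53.94 dB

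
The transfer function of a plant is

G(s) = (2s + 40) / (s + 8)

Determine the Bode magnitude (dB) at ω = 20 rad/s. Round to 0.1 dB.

Substitute s = j20:
Numerator: 2(j20) + 40 = 40 + j40
Denominator: (j20) + 8 = 8 + j20
|N| = √(40² + 40²) ≈ 56.569, ∠N ≈ 45.00°
|D| = √(8² + 20²) ≈ 21.541, ∠D ≈ 68.20°
|G| = 56.569 / 21.541 ≈ 2.6261
Gain = 20 log₁₀(2.6261) ≈ 8.39 dB

8.4 dB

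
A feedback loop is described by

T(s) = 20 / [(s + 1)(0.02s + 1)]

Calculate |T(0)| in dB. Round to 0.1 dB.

T(0) = 20 · 1 / 1 = 20
20 log₁₀(20) ≈ 26.02 dB

26.0 dB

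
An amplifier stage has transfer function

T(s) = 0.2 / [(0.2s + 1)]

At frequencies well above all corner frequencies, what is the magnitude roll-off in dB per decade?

-20 dB/decade

Each pole contributes −20 dB/decade at high frequency; each zero contributes +20 dB/decade.
Net: 0 zero(s) − 1 pole(s) → -20 dB/decade.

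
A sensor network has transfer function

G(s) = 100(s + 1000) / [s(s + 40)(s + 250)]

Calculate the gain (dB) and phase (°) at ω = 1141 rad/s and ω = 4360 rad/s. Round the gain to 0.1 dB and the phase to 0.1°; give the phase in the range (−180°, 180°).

ω = 1141: -80.0 dB, 153.1°; ω = 4360: -105.4 dB, 170.9°

At s = jω = j1141:
zero (s+1000): 1000 + j1141 → |·| = √(1000²+1141²) = √2301881 ≈ 1517.2, ∠ = arctan(1141/1000) ≈ 48.77°
pole (s+40): 40 + j1141 → |·| = √(40²+1141²) = √1303481 ≈ 1141.7, ∠ = arctan(1141/40) ≈ 87.99°
pole (s+250): 250 + j1141 → |·| = √(250²+1141²) = √1364381 ≈ 1168.1, ∠ = arctan(1141/250) ≈ 77.64°
pole at origin: |s| = 1141, ∠ = 90.00° (in denominator)
|G| = 100 · 1517.2 / 1.5217e+09 ≈ 9.9704e-05
Gain = 20 log₁₀(9.9704e-05) ≈ -80.03 dB
∠G = 48.77° − 255.63° = -206.86° ≡ 153.14° (principal value)

At s = jω = j4360:
zero (s+1000): 1000 + j4360 → |·| = √(1000²+4360²) = √20009600 ≈ 4473.2, ∠ = arctan(4360/1000) ≈ 77.08°
pole (s+40): 40 + j4360 → |·| = √(40²+4360²) = √19011200 ≈ 4360.2, ∠ = arctan(4360/40) ≈ 89.47°
pole (s+250): 250 + j4360 → |·| = √(250²+4360²) = √19072100 ≈ 4367.2, ∠ = arctan(4360/250) ≈ 86.72°
pole at origin: |s| = 4360, ∠ = 90.00° (in denominator)
|G| = 100 · 4473.2 / 8.3023e+10 ≈ 5.3879e-06
Gain = 20 log₁₀(5.3879e-06) ≈ -105.37 dB
∠G = 77.08° − 266.19° = -189.11° ≡ 170.89° (principal value)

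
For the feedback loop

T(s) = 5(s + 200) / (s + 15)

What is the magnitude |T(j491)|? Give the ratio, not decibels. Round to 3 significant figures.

At s = jω = j491:
zero (s+200): 200 + j491 → |·| = √(200²+491²) = √281081 ≈ 530.17, ∠ = arctan(491/200) ≈ 67.84°
pole (s+15): 15 + j491 → |·| = √(15²+491²) = √241306 ≈ 491.23, ∠ = arctan(491/15) ≈ 88.25°
|T| = 5 · 530.17 / 491.23 ≈ 5.3964

5.40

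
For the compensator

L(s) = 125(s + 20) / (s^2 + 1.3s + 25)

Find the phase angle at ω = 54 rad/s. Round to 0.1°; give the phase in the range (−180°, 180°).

At s = jω = j54:
zero (s+20): 20 + j54 → |·| = √(20²+54²) = √3316 ≈ 57.585, ∠ = arctan(54/20) ≈ 69.68°
quadratic: (j54)² + 1.3·j54 + 25 = -2891 + j70.2 → |·| ≈ 2891.9, ∠ ≈ 178.61°
∠L = 69.68° − 178.61° = -108.93°

-108.9°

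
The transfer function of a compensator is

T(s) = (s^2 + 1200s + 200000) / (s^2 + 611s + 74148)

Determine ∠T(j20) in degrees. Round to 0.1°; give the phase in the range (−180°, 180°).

Substitute s = j20:
Numerator: (j20)^2 + 1200(j20) + 200000 = 199600 + j24000
Denominator: (j20)^2 + 611(j20) + 74148 = 73748 + j12220
|N| = √(199600² + 24000²) ≈ 2.0104e+05, ∠N ≈ 6.86°
|D| = √(73748² + 12220²) ≈ 74754, ∠D ≈ 9.41°
∠T = 6.86° − 9.41° = -2.55°

-2.6°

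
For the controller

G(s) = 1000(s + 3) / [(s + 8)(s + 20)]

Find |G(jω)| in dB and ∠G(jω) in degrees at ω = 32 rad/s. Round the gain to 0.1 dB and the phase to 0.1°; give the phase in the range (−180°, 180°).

28.2 dB, -49.3°

At s = jω = j32:
zero (s+3): 3 + j32 → |·| = √(3²+32²) = √1033 ≈ 32.14, ∠ = arctan(32/3) ≈ 84.64°
pole (s+8): 8 + j32 → |·| = √(8²+32²) = √1088 ≈ 32.985, ∠ = arctan(32/8) ≈ 75.96°
pole (s+20): 20 + j32 → |·| = √(20²+32²) = √1424 ≈ 37.736, ∠ = arctan(32/20) ≈ 57.99°
|G| = 1000 · 32.14 / 1244.7 ≈ 25.821
Gain = 20 log₁₀(25.821) ≈ 28.24 dB
∠G = 84.64° − 133.95° = -49.31°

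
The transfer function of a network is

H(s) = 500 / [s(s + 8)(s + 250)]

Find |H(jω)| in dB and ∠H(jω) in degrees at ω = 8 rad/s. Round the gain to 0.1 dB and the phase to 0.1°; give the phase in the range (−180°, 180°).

-33.1 dB, -136.8°

At s = jω = j8:
pole (s+8): 8 + j8 → |·| = √(8²+8²) = √128 ≈ 11.314, ∠ = arctan(8/8) ≈ 45.00°
pole (s+250): 250 + j8 → |·| = √(250²+8²) = √62564 ≈ 250.13, ∠ = arctan(8/250) ≈ 1.83°
pole at origin: |s| = 8, ∠ = 90.00° (in denominator)
|H| = 500 / 22640 ≈ 0.022085
Gain = 20 log₁₀(0.022085) ≈ -33.12 dB
∠H = 0.00° − 136.83° = -136.83°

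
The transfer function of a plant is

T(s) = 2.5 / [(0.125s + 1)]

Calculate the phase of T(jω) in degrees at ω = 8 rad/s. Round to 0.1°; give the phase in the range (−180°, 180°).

-45.0°

At ω = 8 rad/s:
pole (1 + j8·0.125) = 1 + j1 → |·| ≈ 1.4142, ∠ ≈ 45.00°
∠T = (0°) − (45.00°) = -45.00°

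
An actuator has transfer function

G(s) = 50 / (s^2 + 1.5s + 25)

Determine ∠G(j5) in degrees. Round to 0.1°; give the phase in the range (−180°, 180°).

At s = jω = j5:
quadratic: (j5)² + 1.5·j5 + 25 = 0 + j7.5 → |·| ≈ 7.5, ∠ ≈ 90.00°
∠G = 0.00° − 90.00° = -90.00°

-90.0°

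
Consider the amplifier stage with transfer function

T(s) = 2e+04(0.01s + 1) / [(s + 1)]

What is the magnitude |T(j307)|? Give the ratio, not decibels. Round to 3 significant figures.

At ω = 307 rad/s:
zero (1 + j307·0.01) = 1 + j3.07 → |·| ≈ 3.2288, ∠ ≈ 71.96°
pole (1 + j307·1) = 1 + j307 → |·| ≈ 307, ∠ ≈ 89.81°
|T| = 2e+04 · 3.2288 / (307) ≈ 210.35

210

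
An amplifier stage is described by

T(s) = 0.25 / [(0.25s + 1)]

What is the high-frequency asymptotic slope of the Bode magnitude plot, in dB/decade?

-20 dB/decade

Each pole contributes −20 dB/decade at high frequency; each zero contributes +20 dB/decade.
Net: 0 zero(s) − 1 pole(s) → -20 dB/decade.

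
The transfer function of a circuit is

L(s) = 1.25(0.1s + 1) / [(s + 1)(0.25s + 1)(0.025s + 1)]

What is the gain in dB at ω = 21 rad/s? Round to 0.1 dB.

-32.8 dB

At ω = 21 rad/s:
zero (1 + j21·0.1) = 1 + j2.1 → |·| ≈ 2.3259, ∠ ≈ 64.54°
pole (1 + j21·1) = 1 + j21 → |·| ≈ 21.024, ∠ ≈ 87.27°
pole (1 + j21·0.25) = 1 + j5.25 → |·| ≈ 5.3444, ∠ ≈ 79.22°
pole (1 + j21·0.025) = 1 + j0.525 → |·| ≈ 1.1294, ∠ ≈ 27.70°
|L| = 1.25 · 2.3259 / (21.024 · 5.3444 · 1.1294) ≈ 0.022911
Gain = 20 log₁₀(0.022911) ≈ -32.80 dB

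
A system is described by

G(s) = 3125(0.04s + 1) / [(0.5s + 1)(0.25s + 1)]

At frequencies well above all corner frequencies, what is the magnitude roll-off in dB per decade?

Each pole contributes −20 dB/decade at high frequency; each zero contributes +20 dB/decade.
Net: 1 zero(s) − 2 pole(s) → -20 dB/decade.

-20 dB/decade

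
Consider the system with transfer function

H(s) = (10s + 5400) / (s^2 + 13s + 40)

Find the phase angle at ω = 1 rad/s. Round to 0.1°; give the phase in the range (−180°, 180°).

-18.3°

Substitute s = j1:
Numerator: 10(j1) + 5400 = 5400 + j10
Denominator: (j1)^2 + 13(j1) + 40 = 39 + j13
|N| = √(5400² + 10²) ≈ 5400, ∠N ≈ 0.11°
|D| = √(39² + 13²) ≈ 41.11, ∠D ≈ 18.43°
∠H = 0.11° − 18.43° = -18.32°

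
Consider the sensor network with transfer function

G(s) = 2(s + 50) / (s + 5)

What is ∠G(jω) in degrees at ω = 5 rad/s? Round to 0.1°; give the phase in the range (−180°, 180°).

At s = jω = j5:
zero (s+50): 50 + j5 → |·| = √(50²+5²) = √2525 ≈ 50.249, ∠ = arctan(5/50) ≈ 5.71°
pole (s+5): 5 + j5 → |·| = √(5²+5²) = √50 ≈ 7.0711, ∠ = arctan(5/5) ≈ 45.00°
∠G = 5.71° − 45.00° = -39.29°

-39.3°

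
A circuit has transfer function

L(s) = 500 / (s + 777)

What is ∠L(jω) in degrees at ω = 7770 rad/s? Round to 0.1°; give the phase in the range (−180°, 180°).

-84.3°

At s = jω = j7770:
pole (s+777): 777 + j7770 → |·| = √(777²+7770²) = √60976629 ≈ 7808.8, ∠ = arctan(7770/777) ≈ 84.29°
∠L = 0.00° − 84.29° = -84.29°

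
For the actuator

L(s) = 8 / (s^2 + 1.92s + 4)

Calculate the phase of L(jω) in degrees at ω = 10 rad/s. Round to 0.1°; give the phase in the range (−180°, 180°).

At s = jω = j10:
quadratic: (j10)² + 1.92·j10 + 4 = -96 + j19.2 → |·| ≈ 97.901, ∠ ≈ 168.69°
∠L = 0.00° − 168.69° = -168.69°

-168.7°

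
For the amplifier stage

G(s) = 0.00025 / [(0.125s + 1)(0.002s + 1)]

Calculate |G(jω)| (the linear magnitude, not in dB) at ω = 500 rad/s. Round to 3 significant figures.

At ω = 500 rad/s:
pole (1 + j500·0.125) = 1 + j62.5 → |·| ≈ 62.508, ∠ ≈ 89.08°
pole (1 + j500·0.002) = 1 + j1 → |·| ≈ 1.4142, ∠ ≈ 45.00°
|G| = 0.00025 · 1 / (62.508 · 1.4142) ≈ 2.8281e-06

2.83e-06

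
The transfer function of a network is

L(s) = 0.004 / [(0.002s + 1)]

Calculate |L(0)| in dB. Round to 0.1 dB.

-48.0 dB

L(0) = 0.004 · 1 / 1 = 0.004
20 log₁₀(0.004) ≈ -47.96 dB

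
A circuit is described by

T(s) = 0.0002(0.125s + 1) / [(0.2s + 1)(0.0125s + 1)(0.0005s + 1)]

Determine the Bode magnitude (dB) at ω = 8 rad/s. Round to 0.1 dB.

At ω = 8 rad/s:
zero (1 + j8·0.125) = 1 + j1 → |·| ≈ 1.4142, ∠ ≈ 45.00°
pole (1 + j8·0.2) = 1 + j1.6 → |·| ≈ 1.8868, ∠ ≈ 57.99°
pole (1 + j8·0.0125) = 1 + j0.1 → |·| ≈ 1.005, ∠ ≈ 5.71°
pole (1 + j8·0.0005) = 1 + j0.004 → |·| ≈ 1, ∠ ≈ 0.23°
|T| = 0.0002 · 1.4142 / (1.8868 · 1.005 · 1) ≈ 0.00014916
Gain = 20 log₁₀(0.00014916) ≈ -76.53 dB

-76.5 dB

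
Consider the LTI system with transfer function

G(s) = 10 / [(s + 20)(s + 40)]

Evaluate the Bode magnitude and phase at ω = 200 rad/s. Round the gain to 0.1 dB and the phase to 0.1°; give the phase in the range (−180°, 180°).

-72.3 dB, -163.0°

At s = jω = j200:
pole (s+20): 20 + j200 → |·| = √(20²+200²) = √40400 ≈ 201, ∠ = arctan(200/20) ≈ 84.29°
pole (s+40): 40 + j200 → |·| = √(40²+200²) = √41600 ≈ 203.96, ∠ = arctan(200/40) ≈ 78.69°
|G| = 10 / 40996 ≈ 0.00024393
Gain = 20 log₁₀(0.00024393) ≈ -72.25 dB
∠G = 0.00° − 162.98° = -162.98°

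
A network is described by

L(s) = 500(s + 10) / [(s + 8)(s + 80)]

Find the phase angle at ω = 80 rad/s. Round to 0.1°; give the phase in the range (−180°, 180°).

At s = jω = j80:
zero (s+10): 10 + j80 → |·| = √(10²+80²) = √6500 ≈ 80.623, ∠ = arctan(80/10) ≈ 82.87°
pole (s+8): 8 + j80 → |·| = √(8²+80²) = √6464 ≈ 80.399, ∠ = arctan(80/8) ≈ 84.29°
pole (s+80): 80 + j80 → |·| = √(80²+80²) = √12800 ≈ 113.14, ∠ = arctan(80/80) ≈ 45.00°
∠L = 82.87° − 129.29° = -46.42°

-46.4°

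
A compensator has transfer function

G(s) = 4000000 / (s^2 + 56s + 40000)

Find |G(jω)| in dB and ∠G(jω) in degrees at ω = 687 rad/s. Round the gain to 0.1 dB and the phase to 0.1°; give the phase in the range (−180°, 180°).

19.3 dB, -174.9°

At s = jω = j687:
quadratic: (j687)² + 56·j687 + 40000 = -431969 + j38472 → |·| ≈ 4.3368e+05, ∠ ≈ 174.91°
|G| = 4000000 / 4.3368e+05 ≈ 9.2234
Gain = 20 log₁₀(9.2234) ≈ 19.30 dB
∠G = 0.00° − 174.91° = -174.91°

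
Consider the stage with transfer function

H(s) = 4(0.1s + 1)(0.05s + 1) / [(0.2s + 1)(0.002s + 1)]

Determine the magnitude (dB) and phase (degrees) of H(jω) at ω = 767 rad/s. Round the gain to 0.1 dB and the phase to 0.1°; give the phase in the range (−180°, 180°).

At ω = 767 rad/s:
zero (1 + j767·0.1) = 1 + j76.7 → |·| ≈ 76.707, ∠ ≈ 89.25°
zero (1 + j767·0.05) = 1 + j38.35 → |·| ≈ 38.363, ∠ ≈ 88.51°
pole (1 + j767·0.2) = 1 + j153.4 → |·| ≈ 153.4, ∠ ≈ 89.63°
pole (1 + j767·0.002) = 1 + j1.534 → |·| ≈ 1.8312, ∠ ≈ 56.90°
|H| = 4 · 76.707 · 38.363 / (153.4 · 1.8312) ≈ 41.903
Gain = 20 log₁₀(41.903) ≈ 32.44 dB
∠H = (89.25° + 88.51°) − (89.63° + 56.90°) = 31.23°

32.4 dB, 31.2°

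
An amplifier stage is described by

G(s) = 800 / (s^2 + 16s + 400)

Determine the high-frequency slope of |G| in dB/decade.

Each pole contributes −20 dB/decade at high frequency; each zero contributes +20 dB/decade.
Net: 0 zero(s) − 2 pole(s) → -40 dB/decade.

-40 dB/decade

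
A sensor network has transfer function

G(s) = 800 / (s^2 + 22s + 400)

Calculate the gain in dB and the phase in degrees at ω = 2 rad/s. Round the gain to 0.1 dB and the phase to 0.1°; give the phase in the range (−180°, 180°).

At s = jω = j2:
quadratic: (j2)² + 22·j2 + 400 = 396 + j44 → |·| ≈ 398.44, ∠ ≈ 6.34°
|G| = 800 / 398.44 ≈ 2.0078
Gain = 20 log₁₀(2.0078) ≈ 6.05 dB
∠G = 0.00° − 6.34° = -6.34°

6.1 dB, -6.3°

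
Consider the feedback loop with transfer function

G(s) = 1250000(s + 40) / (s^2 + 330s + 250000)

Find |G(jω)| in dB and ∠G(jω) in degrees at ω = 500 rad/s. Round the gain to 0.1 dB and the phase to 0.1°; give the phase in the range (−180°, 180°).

71.6 dB, -4.6°

At s = jω = j500:
zero (s+40): 40 + j500 → |·| = √(40²+500²) = √251600 ≈ 501.6, ∠ = arctan(500/40) ≈ 85.43°
quadratic: (j500)² + 330·j500 + 250000 = 0 + j165000 → |·| ≈ 1.65e+05, ∠ ≈ 90.00°
|G| = 1250000 · 501.6 / 1.65e+05 ≈ 3800
Gain = 20 log₁₀(3800) ≈ 71.60 dB
∠G = 85.43° − 90.00° = -4.57°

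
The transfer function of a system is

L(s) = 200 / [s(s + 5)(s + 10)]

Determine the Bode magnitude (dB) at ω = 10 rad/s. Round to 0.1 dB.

-18.0 dB

At s = jω = j10:
pole (s+5): 5 + j10 → |·| = √(5²+10²) = √125 ≈ 11.18, ∠ = arctan(10/5) ≈ 63.43°
pole (s+10): 10 + j10 → |·| = √(10²+10²) = √200 ≈ 14.142, ∠ = arctan(10/10) ≈ 45.00°
pole at origin: |s| = 10, ∠ = 90.00° (in denominator)
|L| = 200 / 1581.1 ≈ 0.12649
Gain = 20 log₁₀(0.12649) ≈ -17.96 dB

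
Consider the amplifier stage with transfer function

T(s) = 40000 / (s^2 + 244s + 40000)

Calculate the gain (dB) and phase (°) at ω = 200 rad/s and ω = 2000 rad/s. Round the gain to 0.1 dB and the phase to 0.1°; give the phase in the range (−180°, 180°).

ω = 200: -1.7 dB, -90.0°; ω = 2000: -40.0 dB, -173.0°

At s = jω = j200:
quadratic: (j200)² + 244·j200 + 40000 = 0 + j48800 → |·| ≈ 48800, ∠ ≈ 90.00°
|T| = 40000 / 48800 ≈ 0.81967
Gain = 20 log₁₀(0.81967) ≈ -1.73 dB
∠T = 0.00° − 90.00° = -90.00°

At s = jω = j2000:
quadratic: (j2000)² + 244·j2000 + 40000 = -3960000 + j488000 → |·| ≈ 3.99e+06, ∠ ≈ 172.97°
|T| = 40000 / 3.99e+06 ≈ 0.010025
Gain = 20 log₁₀(0.010025) ≈ -39.98 dB
∠T = 0.00° − 172.97° = -172.97°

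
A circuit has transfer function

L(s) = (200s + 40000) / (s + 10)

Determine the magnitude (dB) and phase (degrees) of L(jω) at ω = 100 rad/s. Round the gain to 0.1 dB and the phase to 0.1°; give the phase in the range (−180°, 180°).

Substitute s = j100:
Numerator: 200(j100) + 40000 = 40000 + j20000
Denominator: (j100) + 10 = 10 + j100
|N| = √(40000² + 20000²) ≈ 44721, ∠N ≈ 26.57°
|D| = √(10² + 100²) ≈ 100.5, ∠D ≈ 84.29°
|L| = 44721 / 100.5 ≈ 444.99
Gain = 20 log₁₀(444.99) ≈ 52.97 dB
∠L = 26.57° − 84.29° = -57.72°

53.0 dB, -57.7°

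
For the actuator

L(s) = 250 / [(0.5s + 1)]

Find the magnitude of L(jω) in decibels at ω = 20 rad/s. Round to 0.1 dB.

27.9 dB

At ω = 20 rad/s:
pole (1 + j20·0.5) = 1 + j10 → |·| ≈ 10.05, ∠ ≈ 84.29°
|L| = 250 · 1 / (10.05) ≈ 24.876
Gain = 20 log₁₀(24.876) ≈ 27.92 dB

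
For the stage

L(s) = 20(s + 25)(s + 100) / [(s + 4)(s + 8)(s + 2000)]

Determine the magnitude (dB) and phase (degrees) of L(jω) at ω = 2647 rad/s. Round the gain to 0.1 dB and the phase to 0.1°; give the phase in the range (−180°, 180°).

-44.4 dB, -55.4°

At s = jω = j2647:
zero (s+25): 25 + j2647 → |·| = √(25²+2647²) = √7007234 ≈ 2647.1, ∠ = arctan(2647/25) ≈ 89.46°
zero (s+100): 100 + j2647 → |·| = √(100²+2647²) = √7016609 ≈ 2648.9, ∠ = arctan(2647/100) ≈ 87.84°
pole (s+4): 4 + j2647 → |·| = √(4²+2647²) = √7006625 ≈ 2647, ∠ = arctan(2647/4) ≈ 89.91°
pole (s+8): 8 + j2647 → |·| = √(8²+2647²) = √7006673 ≈ 2647, ∠ = arctan(2647/8) ≈ 89.83°
pole (s+2000): 2000 + j2647 → |·| = √(2000²+2647²) = √11006609 ≈ 3317.6, ∠ = arctan(2647/2000) ≈ 52.93°
|L| = 20 · 7.0119e+06 / 2.3245e+10 ≈ 0.006033
Gain = 20 log₁₀(0.006033) ≈ -44.39 dB
∠L = 177.30° − 232.67° = -55.37°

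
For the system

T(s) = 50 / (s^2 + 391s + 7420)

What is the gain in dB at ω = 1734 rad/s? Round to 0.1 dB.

-95.8 dB

Substitute s = j1734:
Numerator: 50 = 50 + j0
Denominator: (j1734)^2 + 391(j1734) + 7420 = -2999336 + j677994
|N| = √(50² + 0²) ≈ 50, ∠N ≈ 0.00°
|D| = √(2999336² + 677994²) ≈ 3.075e+06, ∠D ≈ 167.26°
|T| = 50 / 3.075e+06 ≈ 1.626e-05
Gain = 20 log₁₀(1.626e-05) ≈ -95.78 dB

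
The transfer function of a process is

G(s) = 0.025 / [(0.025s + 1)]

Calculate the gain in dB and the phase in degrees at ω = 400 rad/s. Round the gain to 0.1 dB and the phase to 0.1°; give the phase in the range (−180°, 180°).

At ω = 400 rad/s:
pole (1 + j400·0.025) = 1 + j10 → |·| ≈ 10.05, ∠ ≈ 84.29°
|G| = 0.025 · 1 / (10.05) ≈ 0.0024876
Gain = 20 log₁₀(0.0024876) ≈ -52.08 dB
∠G = (0°) − (84.29°) = -84.29°

-52.1 dB, -84.3°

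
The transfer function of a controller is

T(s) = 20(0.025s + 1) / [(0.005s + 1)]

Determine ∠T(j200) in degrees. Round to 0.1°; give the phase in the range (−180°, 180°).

33.7°

At ω = 200 rad/s:
zero (1 + j200·0.025) = 1 + j5 → |·| ≈ 5.099, ∠ ≈ 78.69°
pole (1 + j200·0.005) = 1 + j1 → |·| ≈ 1.4142, ∠ ≈ 45.00°
∠T = (78.69°) − (45.00°) = 33.69°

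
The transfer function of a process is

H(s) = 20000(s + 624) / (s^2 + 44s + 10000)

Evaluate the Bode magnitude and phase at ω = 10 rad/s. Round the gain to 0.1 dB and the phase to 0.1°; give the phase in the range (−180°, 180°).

62.0 dB, -1.6°

At s = jω = j10:
zero (s+624): 624 + j10 → |·| = √(624²+10²) = √389476 ≈ 624.08, ∠ = arctan(10/624) ≈ 0.92°
quadratic: (j10)² + 44·j10 + 10000 = 9900 + j440 → |·| ≈ 9909.8, ∠ ≈ 2.54°
|H| = 20000 · 624.08 / 9909.8 ≈ 1259.5
Gain = 20 log₁₀(1259.5) ≈ 62.00 dB
∠H = 0.92° − 2.54° = -1.62°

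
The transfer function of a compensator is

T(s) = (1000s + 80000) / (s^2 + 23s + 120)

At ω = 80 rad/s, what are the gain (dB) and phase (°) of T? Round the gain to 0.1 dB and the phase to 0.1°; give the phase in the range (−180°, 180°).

Substitute s = j80:
Numerator: 1000(j80) + 80000 = 80000 + j80000
Denominator: (j80)^2 + 23(j80) + 120 = -6280 + j1840
|N| = √(80000² + 80000²) ≈ 1.1314e+05, ∠N ≈ 45.00°
|D| = √(6280² + 1840²) ≈ 6544, ∠D ≈ 163.67°
|T| = 1.1314e+05 / 6544 ≈ 17.289
Gain = 20 log₁₀(17.289) ≈ 24.76 dB
∠T = 45.00° − 163.67° = -118.67°

24.8 dB, -118.7°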